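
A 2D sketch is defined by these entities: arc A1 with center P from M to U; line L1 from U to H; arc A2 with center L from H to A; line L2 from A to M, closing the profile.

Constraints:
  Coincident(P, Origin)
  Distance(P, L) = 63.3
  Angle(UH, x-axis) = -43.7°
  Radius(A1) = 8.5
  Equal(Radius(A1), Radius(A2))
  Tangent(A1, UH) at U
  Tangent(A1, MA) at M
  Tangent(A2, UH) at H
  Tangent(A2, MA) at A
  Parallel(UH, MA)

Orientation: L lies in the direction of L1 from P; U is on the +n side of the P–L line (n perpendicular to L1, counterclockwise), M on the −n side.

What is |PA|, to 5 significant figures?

63.868

The slot axis is L1's direction at -43.7°, so u = (cos -43.7°, sin -43.7°) = (0.72297, -0.69088) and n = (−sin -43.7°, cos -43.7°) = (0.69088, 0.72297). P is at the origin and L lies 63.3 along u from P, so L = 63.3·u = (45.764, -43.733). Tangency of A1 to both parallel lines with radius 8.5 puts U and M at P ± 8.5·n: U = (5.8725, 6.1452), M = (-5.8725, -6.1452). Equal radii place H and A the same way about L: H = L + 8.5·n = (51.636, -37.588), A = L − 8.5·n = (39.891, -49.878). Then |PA| = |A − P| = 63.868.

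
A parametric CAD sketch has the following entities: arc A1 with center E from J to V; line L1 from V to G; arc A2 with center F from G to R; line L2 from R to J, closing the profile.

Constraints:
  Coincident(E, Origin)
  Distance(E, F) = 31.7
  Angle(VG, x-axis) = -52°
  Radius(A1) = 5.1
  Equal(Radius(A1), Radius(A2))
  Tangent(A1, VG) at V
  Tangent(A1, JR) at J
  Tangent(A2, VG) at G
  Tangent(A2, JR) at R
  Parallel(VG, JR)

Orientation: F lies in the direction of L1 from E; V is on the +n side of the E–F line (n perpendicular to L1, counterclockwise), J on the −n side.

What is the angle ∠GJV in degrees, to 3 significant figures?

72.2°

The slot axis is L1's direction at -52.0°, so u = (cos -52.0°, sin -52.0°) = (0.616, -0.788) and n = (−sin -52.0°, cos -52.0°) = (0.788, 0.616). E is at the origin and F lies 31.7 along u from E, so F = 31.7·u = (19.5, -25.0). Tangency of A1 to both parallel lines with radius 5.1 puts V and J at E ± 5.1·n: V = (4.02, 3.14), J = (-4.02, -3.14). Equal radii place G and R the same way about F: G = F + 5.1·n = (23.5, -21.8), R = F − 5.1·n = (15.5, -28.1). Then cos ∠GJV = JG·JV / (|JG||JV|), giving 72.2°.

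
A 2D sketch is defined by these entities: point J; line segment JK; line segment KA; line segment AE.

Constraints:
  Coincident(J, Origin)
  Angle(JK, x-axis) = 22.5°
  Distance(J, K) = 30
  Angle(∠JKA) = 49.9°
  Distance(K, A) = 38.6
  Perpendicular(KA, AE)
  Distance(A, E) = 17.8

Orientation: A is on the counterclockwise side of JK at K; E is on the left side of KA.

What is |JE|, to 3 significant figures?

20.0

∠JKA = 49.9°, so KA runs at 22.5° + (180° − 49.9°) = 153° from the x-axis; with |KA| = 38.6, A = K + 38.6·(cos 153°, sin 153°) = (-6.55, 29.2). KA ⟂ AE; with |AE| = 17.8 on the left of KA, E = A + 17.8·(-0.460, -0.888) = (-14.7, 13.4). Then |JE| = |E − J| = 20.0.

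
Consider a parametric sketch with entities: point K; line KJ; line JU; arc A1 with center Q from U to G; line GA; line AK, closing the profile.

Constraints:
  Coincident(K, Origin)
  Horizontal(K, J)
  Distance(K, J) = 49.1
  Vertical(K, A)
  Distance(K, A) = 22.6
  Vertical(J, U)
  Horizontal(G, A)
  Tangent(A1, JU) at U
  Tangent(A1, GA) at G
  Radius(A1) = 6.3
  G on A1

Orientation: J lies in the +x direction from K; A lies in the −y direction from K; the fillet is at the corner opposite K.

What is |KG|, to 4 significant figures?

48.40

K is at the origin; K and J share the same y with |KJ| = 49.1 and J on the +x side, so J = (49.10, 0.000). KA is vertical with |KA| = 22.6 and A on the −y side, so A = (0.000, -22.60). The virtual corner opposite K is at (49.10, -22.60). A1 meets JU tangentially, so QU is at right angles to JU and since A1 is tangent to GA there, QG ⟂ GA, with radius 6.3, so the center Q sits 6.3 in from both sides at Q = (42.80, -16.30). That places the tangent points at U = (49.10, -16.30) on JU and G = (42.80, -22.60) on GA. Then |KG| = |G − K| = 48.40.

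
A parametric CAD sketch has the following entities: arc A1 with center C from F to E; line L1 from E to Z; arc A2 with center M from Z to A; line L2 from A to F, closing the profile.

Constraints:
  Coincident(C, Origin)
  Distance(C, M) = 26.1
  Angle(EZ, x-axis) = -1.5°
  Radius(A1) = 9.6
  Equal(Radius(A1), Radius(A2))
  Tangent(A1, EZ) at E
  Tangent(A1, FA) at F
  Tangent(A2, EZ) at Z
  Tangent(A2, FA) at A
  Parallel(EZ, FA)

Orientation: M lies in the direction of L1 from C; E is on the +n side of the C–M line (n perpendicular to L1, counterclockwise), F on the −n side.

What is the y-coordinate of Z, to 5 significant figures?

8.9135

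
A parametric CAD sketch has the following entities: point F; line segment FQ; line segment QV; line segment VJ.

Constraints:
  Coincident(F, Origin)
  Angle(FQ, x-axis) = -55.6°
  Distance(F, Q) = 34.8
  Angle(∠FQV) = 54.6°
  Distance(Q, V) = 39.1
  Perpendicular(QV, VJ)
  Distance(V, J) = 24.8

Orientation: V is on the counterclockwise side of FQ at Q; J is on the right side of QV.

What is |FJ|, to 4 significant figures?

56.44

F is at the origin; FQ runs at -55.6° with length 34.8, so Q = 34.8·(cos -55.6°, sin -55.6°) = (19.66, -28.71). ∠FQV = 54.6°, so QV runs at -55.6° + (180° − 54.6°) = 69.80° from the x-axis; with |QV| = 39.1, V = Q + 39.1·(cos 69.80°, sin 69.80°) = (33.16, 7.981). The perpendicularity gives VJ at right angles to QV; with |VJ| = 24.8 on the right of QV, J = V + 24.8·(0.9385, -0.3453) = (56.44, -0.5823). Then |FJ| = |J − F| = 56.44.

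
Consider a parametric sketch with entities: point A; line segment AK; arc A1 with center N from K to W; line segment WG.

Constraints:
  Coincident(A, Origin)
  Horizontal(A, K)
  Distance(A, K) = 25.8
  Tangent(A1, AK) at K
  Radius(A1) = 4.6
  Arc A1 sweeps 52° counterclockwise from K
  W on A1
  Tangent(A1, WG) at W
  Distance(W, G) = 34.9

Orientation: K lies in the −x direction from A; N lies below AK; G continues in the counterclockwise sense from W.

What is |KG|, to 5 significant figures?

38.565

A is at the origin; A and K share the same y with |AK| = 25.8 and K on the −x side, so K = (-25.800, 0.0000). Since A1 is tangent to AK there, NK ⟂ AK, so N = K + (0, -4.6) = (-25.800, -4.6000). On A1, K sits at bearing 90° from N; a 52° counterclockwise sweep puts W at bearing 142°, so W = N + 4.6·(cos 142°, sin 142°) = (-29.425, -1.7680). The tangent condition forces NW to be normal to WG, so WG runs along (−sin 142°, cos 142°); with |WG| = 34.9, G = (-50.911, -29.270). Then |KG| = |G − K| = 38.565.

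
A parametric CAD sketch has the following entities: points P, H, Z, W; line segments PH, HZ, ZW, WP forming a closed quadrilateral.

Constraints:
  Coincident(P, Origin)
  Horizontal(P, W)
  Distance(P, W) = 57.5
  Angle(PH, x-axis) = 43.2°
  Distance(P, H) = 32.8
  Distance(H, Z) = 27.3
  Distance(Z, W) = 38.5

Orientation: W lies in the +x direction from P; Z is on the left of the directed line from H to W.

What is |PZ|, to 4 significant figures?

59.83

P is at the origin; P and W share the same y with |PW| = 57.5 and W in +x, so W = (57.5, 0). PH runs at 43.2° with |PH| = 32.8, so H = (23.91, 22.45). Z is determined by |HZ| = 27.3 and |ZW| = 38.5 together: it lies at the intersection of circle(H, 27.3) and circle(W, 38.5). With |HW| = 40.40, the foot of the radical line on HW is 11.08 from H and the perpendicular offset is √(27.3² − 11.08²) = 24.95. Taking the left-of-HW solution: Z = (46.99, 37.04).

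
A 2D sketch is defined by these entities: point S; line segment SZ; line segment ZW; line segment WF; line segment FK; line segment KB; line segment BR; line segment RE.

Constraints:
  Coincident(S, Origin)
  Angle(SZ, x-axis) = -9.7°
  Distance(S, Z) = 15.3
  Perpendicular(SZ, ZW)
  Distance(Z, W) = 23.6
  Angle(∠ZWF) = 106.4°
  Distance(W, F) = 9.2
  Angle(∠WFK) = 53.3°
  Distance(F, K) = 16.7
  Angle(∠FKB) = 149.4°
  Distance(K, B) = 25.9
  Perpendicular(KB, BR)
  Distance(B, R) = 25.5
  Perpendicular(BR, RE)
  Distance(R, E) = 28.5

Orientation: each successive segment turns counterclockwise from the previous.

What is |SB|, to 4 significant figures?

32.88

S is at the origin; SZ runs at -9.7° with length 15.3, so Z = (15.08, -2.578). SZ ⟂ ZW, so ZW runs at 80.30°; with |ZW| = 23.6, W = (19.06, 20.68). ∠ZWF = 106.4° gives WF at 153.9° from the x-axis; with |WF| = 9.2, F = (10.80, 24.73). ∠WFK = 53.3° gives FK at -79.40° from the x-axis; with |FK| = 16.7, K = (13.87, 8.317). ∠FKB = 149.4° gives KB at -48.80° from the x-axis; with |KB| = 25.9, B = (30.93, -11.17). Then |SB| = |B − S| = 32.88.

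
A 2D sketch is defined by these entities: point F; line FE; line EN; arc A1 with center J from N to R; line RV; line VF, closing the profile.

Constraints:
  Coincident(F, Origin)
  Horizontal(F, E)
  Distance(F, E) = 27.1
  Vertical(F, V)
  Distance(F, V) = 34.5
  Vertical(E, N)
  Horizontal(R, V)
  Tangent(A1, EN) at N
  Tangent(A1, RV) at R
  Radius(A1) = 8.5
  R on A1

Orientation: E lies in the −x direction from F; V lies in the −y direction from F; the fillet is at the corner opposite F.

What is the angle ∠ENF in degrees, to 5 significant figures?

46.187°

The virtual corner opposite F is at (-27.100, -34.500). A1 meets EN tangentially, so JN is at right angles to EN and the tangent condition forces JR to be normal to RV, with radius 8.5, so the center J sits 8.5 in from both sides at J = (-18.600, -26.000). That places the tangent points at N = (-27.100, -26.000) on EN and R = (-18.600, -34.500) on RV. Then cos ∠ENF = NE·NF / (|NE||NF|), giving 46.187°.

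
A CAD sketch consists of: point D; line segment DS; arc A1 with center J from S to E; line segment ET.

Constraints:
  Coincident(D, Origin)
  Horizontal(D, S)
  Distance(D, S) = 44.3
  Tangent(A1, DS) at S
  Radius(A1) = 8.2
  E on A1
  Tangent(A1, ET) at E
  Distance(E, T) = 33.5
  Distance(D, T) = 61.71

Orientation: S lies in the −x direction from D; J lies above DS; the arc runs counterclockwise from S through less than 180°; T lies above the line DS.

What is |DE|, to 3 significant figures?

37.8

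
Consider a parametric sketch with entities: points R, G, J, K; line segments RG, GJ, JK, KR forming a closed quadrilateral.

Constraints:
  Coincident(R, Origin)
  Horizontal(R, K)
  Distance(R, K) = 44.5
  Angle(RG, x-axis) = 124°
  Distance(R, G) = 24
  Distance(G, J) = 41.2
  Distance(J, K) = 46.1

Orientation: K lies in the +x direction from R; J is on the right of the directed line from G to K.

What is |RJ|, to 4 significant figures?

18.37

R is at the origin; R and K share the same y with |RK| = 44.5 and K in +x, so K = (44.5, 0). RG runs at 124.0° with |RG| = 24.0, so G = (-13.42, 19.90). J is determined by |GJ| = 41.2 and |JK| = 46.1 together: it lies at the intersection of circle(G, 41.2) and circle(K, 46.1). With |GK| = 61.24, the foot of the radical line on GK is 27.13 from G and the perpendicular offset is √(41.2² − 27.13²) = 31.01. Taking the right-of-GK solution: J = (2.163, -18.24).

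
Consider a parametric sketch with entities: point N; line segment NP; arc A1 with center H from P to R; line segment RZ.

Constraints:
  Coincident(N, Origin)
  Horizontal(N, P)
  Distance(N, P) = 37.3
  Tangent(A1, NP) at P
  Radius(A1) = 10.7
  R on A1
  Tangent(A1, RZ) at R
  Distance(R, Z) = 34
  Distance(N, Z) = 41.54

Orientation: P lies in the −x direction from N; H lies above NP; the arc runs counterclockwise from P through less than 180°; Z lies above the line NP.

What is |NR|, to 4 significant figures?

28.16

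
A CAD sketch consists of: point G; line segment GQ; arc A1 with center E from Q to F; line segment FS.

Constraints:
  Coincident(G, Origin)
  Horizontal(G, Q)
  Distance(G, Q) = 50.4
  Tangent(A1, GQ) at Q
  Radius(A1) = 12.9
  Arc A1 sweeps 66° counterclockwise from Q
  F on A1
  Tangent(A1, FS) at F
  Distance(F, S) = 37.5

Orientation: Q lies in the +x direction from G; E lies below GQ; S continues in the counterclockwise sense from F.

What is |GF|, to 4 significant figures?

39.37

G is at the origin; G and Q share the same y with |GQ| = 50.4 and Q on the +x side, so Q = (50.40, 0.000). The tangent condition forces EQ to be normal to GQ, so E = Q + (0, -12.9) = (50.40, -12.90). On A1, Q sits at bearing 90° from E; a 66° counterclockwise sweep puts F at bearing 156°, so F = E + 12.9·(cos 156°, sin 156°) = (38.62, -7.653). Then |GF| = |F − G| = 39.37.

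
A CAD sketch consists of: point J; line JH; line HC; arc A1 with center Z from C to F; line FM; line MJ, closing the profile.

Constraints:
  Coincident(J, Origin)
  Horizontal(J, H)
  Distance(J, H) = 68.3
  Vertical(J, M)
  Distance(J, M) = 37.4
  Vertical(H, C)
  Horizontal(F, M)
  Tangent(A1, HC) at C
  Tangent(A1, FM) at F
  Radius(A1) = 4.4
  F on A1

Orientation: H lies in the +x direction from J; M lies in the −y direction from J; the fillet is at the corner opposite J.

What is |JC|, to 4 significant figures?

75.85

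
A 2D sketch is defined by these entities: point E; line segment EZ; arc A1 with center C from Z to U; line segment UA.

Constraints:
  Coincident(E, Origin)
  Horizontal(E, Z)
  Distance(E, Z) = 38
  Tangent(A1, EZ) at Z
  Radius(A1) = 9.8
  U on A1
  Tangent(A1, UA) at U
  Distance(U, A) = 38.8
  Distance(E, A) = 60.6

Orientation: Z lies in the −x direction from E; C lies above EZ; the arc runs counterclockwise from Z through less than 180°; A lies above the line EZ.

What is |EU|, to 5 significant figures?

30.543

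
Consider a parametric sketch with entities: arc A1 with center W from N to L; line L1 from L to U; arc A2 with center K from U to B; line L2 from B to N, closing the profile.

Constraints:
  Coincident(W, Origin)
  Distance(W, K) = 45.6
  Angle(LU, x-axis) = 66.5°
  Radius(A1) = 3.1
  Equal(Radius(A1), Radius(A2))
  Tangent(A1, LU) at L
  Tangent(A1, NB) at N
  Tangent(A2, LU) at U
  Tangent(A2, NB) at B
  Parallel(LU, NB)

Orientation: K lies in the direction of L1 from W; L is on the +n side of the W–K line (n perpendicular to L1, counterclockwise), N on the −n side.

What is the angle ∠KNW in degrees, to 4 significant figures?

86.11°

The slot axis is L1's direction at 66.5°, so u = (cos 66.5°, sin 66.5°) = (0.3987, 0.9171) and n = (−sin 66.5°, cos 66.5°) = (-0.9171, 0.3987). W is at the origin and K lies 45.6 along u from W, so K = 45.6·u = (18.18, 41.82). Tangency of A1 to both parallel lines with radius 3.1 puts L and N at W ± 3.1·n: L = (-2.843, 1.236), N = (2.843, -1.236). Then cos ∠KNW = NK·NW / (|NK||NW|), giving 86.11°.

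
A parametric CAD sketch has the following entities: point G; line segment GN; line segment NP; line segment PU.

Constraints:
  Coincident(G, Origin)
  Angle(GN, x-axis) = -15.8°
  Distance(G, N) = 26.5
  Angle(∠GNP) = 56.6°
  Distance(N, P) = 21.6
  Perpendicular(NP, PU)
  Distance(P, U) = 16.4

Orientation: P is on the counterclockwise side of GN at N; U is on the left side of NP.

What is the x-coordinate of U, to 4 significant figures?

3.335

∠GNP = 56.6°, so NP runs at -15.8° + (180° − 56.6°) = 107.6° from the x-axis; with |NP| = 21.6, P = N + 21.6·(cos 107.6°, sin 107.6°) = (18.97, 13.37). NP ⟂ PU; with |PU| = 16.4 on the left of NP, U = P + 16.4·(-0.9532, -0.3024) = (3.335, 8.415). So U.x = 3.335.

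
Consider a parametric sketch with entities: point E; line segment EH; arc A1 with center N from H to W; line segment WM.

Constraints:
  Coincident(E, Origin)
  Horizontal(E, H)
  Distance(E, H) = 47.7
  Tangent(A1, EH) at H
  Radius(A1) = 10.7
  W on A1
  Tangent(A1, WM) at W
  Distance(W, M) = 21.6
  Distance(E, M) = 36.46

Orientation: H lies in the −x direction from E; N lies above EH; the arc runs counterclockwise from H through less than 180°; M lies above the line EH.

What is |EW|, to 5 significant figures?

38.835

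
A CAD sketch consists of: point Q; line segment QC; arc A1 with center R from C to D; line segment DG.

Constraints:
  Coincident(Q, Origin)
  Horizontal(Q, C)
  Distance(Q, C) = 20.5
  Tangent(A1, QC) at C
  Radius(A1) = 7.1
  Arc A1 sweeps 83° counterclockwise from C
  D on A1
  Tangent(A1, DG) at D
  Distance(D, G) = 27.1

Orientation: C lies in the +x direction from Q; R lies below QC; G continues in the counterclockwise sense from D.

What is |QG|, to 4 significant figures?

34.65

On A1, C sits at bearing 90° from R; an 83° counterclockwise sweep puts D at bearing 173°, so D = R + 7.1·(cos 173°, sin 173°) = (13.45, -6.235). A1 meets DG tangentially, so RD is at right angles to DG, so DG runs along (−sin 173°, cos 173°); with |DG| = 27.1, G = (10.15, -33.13). Then |QG| = |G − Q| = 34.65.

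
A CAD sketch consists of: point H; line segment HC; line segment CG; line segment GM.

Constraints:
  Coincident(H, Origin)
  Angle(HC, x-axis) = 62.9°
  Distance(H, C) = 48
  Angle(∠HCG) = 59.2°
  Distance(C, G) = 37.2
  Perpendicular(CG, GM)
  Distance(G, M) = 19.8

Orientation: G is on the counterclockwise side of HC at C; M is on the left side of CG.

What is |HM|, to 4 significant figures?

24.87

H is at the origin; HC runs at 62.9° with length 48.0, so C = 48.0·(cos 62.9°, sin 62.9°) = (21.87, 42.73). ∠HCG = 59.2°, so CG runs at 62.9° + (180° − 59.2°) = 183.7° from the x-axis; with |CG| = 37.2, G = C + 37.2·(cos 183.7°, sin 183.7°) = (-15.26, 40.33). CG is perpendicular to GM; with |GM| = 19.8 on the left of CG, M = G + 19.8·(0.06453, -0.9979) = (-13.98, 20.57). Then |HM| = |M − H| = 24.87.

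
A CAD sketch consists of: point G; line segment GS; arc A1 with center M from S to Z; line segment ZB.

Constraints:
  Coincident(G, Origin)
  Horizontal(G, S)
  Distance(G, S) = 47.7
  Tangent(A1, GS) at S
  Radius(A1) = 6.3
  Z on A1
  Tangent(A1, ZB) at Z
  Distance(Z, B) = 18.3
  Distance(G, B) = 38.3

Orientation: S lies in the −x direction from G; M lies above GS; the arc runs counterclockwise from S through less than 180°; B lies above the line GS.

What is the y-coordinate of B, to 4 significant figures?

19.11

Checks: |MZ| = 6.300 ✓; ∠(MZ, ZB) = 90.00° ✓; |ZB| = 18.30 ✓; |GB| = 38.30 ✓.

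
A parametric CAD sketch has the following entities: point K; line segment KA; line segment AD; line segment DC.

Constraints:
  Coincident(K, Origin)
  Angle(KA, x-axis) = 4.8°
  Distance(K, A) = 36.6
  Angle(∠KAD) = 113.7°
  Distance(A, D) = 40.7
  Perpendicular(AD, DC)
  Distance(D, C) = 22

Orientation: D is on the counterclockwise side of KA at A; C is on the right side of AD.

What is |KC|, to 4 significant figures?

78.44

K is at the origin; KA runs at 4.8° with length 36.6, so A = 36.6·(cos 4.8°, sin 4.8°) = (36.47, 3.063). ∠KAD = 113.7°, so AD runs at 4.8° + (180° − 113.7°) = 71.10° from the x-axis; with |AD| = 40.7, D = A + 40.7·(cos 71.10°, sin 71.10°) = (49.66, 41.57). The perpendicularity gives DC at right angles to AD; with |DC| = 22.0 on the right of AD, C = D + 22.0·(0.9461, -0.3239) = (70.47, 34.44). Then |KC| = |C − K| = 78.44.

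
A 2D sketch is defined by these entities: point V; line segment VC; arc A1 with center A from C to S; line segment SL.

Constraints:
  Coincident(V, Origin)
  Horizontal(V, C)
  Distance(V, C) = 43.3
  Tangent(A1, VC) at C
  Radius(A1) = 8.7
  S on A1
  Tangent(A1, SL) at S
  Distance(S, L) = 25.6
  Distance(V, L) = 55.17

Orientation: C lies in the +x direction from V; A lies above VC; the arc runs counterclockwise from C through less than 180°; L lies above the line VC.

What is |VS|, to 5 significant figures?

52.754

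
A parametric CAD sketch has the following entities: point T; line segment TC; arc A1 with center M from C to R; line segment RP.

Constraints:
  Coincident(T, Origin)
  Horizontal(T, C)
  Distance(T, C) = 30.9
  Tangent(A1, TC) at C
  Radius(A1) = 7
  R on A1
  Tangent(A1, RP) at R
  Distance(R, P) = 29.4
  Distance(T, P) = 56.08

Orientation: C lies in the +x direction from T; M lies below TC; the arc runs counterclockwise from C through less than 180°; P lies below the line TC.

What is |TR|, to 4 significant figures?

28.06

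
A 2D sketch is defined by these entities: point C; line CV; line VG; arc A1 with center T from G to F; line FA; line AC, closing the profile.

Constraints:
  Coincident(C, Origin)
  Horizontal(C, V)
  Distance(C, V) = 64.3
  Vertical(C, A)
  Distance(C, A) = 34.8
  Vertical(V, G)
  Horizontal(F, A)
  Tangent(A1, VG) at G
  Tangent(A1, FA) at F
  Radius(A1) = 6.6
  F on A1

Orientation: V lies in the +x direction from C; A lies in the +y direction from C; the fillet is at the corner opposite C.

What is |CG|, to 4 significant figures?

70.21

The virtual corner opposite C is at (64.30, 34.80). Since A1 is tangent to VG there, TG ⟂ VG and since A1 is tangent to FA there, TF ⟂ FA, with radius 6.6, so the center T sits 6.6 in from both sides at T = (57.70, 28.20). That places the tangent points at G = (64.30, 28.20) on VG and F = (57.70, 34.80) on FA. Then |CG| = |G − C| = 70.21.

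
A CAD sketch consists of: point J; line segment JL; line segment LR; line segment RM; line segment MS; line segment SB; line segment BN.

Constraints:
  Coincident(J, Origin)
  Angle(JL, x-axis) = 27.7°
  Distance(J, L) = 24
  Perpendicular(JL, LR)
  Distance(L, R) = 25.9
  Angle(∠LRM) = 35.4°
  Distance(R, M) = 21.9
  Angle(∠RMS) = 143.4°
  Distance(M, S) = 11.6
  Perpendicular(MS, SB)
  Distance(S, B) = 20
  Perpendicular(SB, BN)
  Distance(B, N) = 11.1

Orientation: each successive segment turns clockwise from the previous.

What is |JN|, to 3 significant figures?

32.3

J is at the origin; JL runs at 27.7° with length 24.0, so L = (21.2, 11.2). JL is perpendicular to LR, so LR runs at -62.3°; with |LR| = 25.9, R = (33.3, -11.8). ∠LRM = 35.4° gives RM at 153° from the x-axis; with |RM| = 21.9, M = (13.8, -1.87). ∠RMS = 143.4° gives MS at 116° from the x-axis; with |MS| = 11.6, S = (8.58, 8.51). MS is perpendicular to SB, so SB runs at 26.5°; with |SB| = 20.0, B = (26.5, 17.4). SB is perpendicular to BN, so BN runs at -63.5°; with |BN| = 11.1, N = (31.4, 7.50). Then |JN| = |N − J| = 32.3.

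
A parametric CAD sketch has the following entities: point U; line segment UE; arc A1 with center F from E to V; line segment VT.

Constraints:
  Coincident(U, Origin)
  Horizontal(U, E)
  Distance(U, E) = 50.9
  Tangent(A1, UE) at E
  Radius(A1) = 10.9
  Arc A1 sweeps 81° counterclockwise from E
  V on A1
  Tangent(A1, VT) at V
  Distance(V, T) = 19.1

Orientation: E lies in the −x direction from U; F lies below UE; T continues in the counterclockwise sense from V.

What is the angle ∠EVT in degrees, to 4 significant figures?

139.5°

U is at the origin; UE is horizontal with |UE| = 50.9 and E on the −x side, so E = (-50.90, 0.000). A1 meets UE tangentially, so FE is at right angles to UE, so F = E + (0, -10.9) = (-50.90, -10.90). On A1, E sits at bearing 90° from F; an 81° counterclockwise sweep puts V at bearing 171°, so V = F + 10.9·(cos 171°, sin 171°) = (-61.67, -9.195). Tangency of A1 to VT means the radius FV is perpendicular to VT, so VT runs along (−sin 171°, cos 171°); with |VT| = 19.1, T = (-64.65, -28.06). Then cos ∠EVT = VE·VT / (|VE||VT|), giving 139.5°.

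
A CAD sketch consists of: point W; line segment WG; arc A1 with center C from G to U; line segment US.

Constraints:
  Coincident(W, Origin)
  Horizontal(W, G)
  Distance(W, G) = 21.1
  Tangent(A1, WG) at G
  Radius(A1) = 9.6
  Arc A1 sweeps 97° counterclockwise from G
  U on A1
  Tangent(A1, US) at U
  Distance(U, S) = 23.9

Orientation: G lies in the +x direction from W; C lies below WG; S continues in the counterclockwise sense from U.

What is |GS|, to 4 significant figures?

35.12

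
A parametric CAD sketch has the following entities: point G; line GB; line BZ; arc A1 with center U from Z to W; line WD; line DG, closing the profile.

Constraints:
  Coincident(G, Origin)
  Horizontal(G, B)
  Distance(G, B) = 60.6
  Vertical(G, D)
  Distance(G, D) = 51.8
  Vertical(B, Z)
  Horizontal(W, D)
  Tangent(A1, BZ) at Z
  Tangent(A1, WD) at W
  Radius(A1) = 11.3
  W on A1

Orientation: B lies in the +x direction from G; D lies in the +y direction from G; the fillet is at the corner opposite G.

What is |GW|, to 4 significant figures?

71.51

G is at the origin; GB is horizontal with |GB| = 60.6 and B on the +x side, so B = (60.60, 0.000). G and D share the same x with |GD| = 51.8 and D on the +y side, so D = (0.000, 51.80). The virtual corner opposite G is at (60.60, 51.80). A1 meets BZ tangentially, so UZ is at right angles to BZ and A1 meets WD tangentially, so UW is at right angles to WD, with radius 11.3, so the center U sits 11.3 in from both sides at U = (49.30, 40.50). That places the tangent points at Z = (60.60, 40.50) on BZ and W = (49.30, 51.80) on WD. Then |GW| = |W − G| = 71.51.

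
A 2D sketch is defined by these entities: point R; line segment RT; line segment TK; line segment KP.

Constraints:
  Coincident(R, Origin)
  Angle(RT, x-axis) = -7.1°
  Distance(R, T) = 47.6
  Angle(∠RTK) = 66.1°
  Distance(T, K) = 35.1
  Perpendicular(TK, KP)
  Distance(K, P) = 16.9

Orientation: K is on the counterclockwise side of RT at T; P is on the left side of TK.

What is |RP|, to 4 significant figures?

30.96

∠RTK = 66.1°, so TK runs at -7.1° + (180° − 66.1°) = 106.8° from the x-axis; with |TK| = 35.1, K = T + 35.1·(cos 106.8°, sin 106.8°) = (37.09, 27.72). The perpendicularity gives KP at right angles to TK; with |KP| = 16.9 on the left of TK, P = K + 16.9·(-0.9573, -0.2890) = (20.91, 22.83). Then |RP| = |P − R| = 30.96.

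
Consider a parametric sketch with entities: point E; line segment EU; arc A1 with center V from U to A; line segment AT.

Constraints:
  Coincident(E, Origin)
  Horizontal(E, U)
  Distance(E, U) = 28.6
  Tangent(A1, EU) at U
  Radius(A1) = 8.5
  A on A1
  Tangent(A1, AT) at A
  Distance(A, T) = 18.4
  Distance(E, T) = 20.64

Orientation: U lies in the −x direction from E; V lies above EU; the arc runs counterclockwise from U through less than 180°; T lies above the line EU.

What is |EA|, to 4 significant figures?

22.15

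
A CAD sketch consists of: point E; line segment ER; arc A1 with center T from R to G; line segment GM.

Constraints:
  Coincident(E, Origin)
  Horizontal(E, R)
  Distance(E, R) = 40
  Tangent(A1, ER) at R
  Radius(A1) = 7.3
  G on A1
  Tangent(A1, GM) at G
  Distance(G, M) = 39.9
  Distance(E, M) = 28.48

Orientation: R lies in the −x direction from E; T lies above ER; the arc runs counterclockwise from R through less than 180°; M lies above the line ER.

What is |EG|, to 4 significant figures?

35.25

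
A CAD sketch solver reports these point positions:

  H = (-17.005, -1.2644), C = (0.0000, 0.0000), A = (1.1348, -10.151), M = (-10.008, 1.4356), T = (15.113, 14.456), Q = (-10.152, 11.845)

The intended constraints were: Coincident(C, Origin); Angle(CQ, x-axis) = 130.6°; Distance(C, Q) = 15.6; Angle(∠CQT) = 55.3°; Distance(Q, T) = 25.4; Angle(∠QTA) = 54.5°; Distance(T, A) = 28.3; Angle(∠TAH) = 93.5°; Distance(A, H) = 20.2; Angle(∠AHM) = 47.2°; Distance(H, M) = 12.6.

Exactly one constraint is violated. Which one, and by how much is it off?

Distance(H, M) = 12.6 — off by 5.10.

C = (0.00, 0.00) ✓; CQ at 130.6° ✓; |CQ| = 15.60 ✓; ∠CQT = 55.30° ✓; |QT| = 25.40 ✓; ∠QTA = 54.50° ✓; |TA| = 28.30 ✓; ∠TAH = 93.50° ✓; |AH| = 20.20 ✓; ∠AHM = 47.20° ✓; |HM| = 7.500 ✗.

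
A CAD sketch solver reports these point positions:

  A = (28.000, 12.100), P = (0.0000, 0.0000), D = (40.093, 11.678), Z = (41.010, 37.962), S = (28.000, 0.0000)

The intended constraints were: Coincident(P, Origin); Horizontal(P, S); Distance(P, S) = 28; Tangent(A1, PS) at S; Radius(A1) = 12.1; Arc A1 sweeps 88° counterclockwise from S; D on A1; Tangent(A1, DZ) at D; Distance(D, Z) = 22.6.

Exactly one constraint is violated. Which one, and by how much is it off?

Distance(D, Z) = 22.6 — off by 3.70.

P = (0.00, 0.00) ✓; P.y = 0.00, S.y = 0.00 ✓; |PS| = 28.00 ✓; ∠(AS, SP) = 90.00° ✓; |AS| = 12.10 ✓; bearing(A→D) − bearing(A→S) = 88.00° ✓; |AD| = 12.10 ✓; ∠(AD, DZ) = 90.00° ✓; |DZ| = 26.30 ✗.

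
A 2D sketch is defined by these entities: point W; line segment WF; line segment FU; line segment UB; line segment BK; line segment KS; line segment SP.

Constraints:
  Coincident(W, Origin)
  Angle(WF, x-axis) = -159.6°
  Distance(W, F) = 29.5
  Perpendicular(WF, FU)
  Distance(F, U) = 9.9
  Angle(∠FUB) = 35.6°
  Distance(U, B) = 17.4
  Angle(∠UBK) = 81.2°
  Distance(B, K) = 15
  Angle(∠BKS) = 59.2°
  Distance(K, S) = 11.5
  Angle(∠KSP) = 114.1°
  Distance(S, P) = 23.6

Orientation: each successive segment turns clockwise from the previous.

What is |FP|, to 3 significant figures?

21.5

∠BKS = 59.2° gives KS at 106° from the x-axis; with |KS| = 11.5, S = (-30.1, -10.7). ∠KSP = 114.1° gives SP at 40.5° from the x-axis; with |SP| = 23.6, P = (-12.2, 4.62). Then |FP| = |P − F| = 21.5.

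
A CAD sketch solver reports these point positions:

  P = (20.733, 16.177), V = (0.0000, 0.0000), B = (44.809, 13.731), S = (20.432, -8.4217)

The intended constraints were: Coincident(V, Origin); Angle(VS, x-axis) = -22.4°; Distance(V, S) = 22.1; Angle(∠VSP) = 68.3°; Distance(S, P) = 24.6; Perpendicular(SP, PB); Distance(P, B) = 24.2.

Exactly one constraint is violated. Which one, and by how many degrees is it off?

Perpendicular(SP, PB) — off by 5.10°.

V = (0.00, 0.00) ✓; VS at -22.40° ✓; |VS| = 22.10 ✓; ∠VSP = 68.30° ✓; |SP| = 24.60 ✓; ∠(SP, PB) = 95.10° ✗; |PB| = 24.20 ✓.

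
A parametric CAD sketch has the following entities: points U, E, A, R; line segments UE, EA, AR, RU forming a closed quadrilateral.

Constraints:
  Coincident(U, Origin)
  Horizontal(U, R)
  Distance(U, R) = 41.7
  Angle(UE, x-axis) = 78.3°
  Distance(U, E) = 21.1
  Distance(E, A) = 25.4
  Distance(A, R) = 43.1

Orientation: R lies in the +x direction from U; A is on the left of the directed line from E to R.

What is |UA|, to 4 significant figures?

44.53

U is at the origin; U and R share the same y with |UR| = 41.7 and R in +x, so R = (41.7, 0). UE runs at 78.3° with |UE| = 21.1, so E = (4.279, 20.66). A is determined by |EA| = 25.4 and |AR| = 43.1 together: it lies at the intersection of circle(E, 25.4) and circle(R, 43.1). With |ER| = 42.75, the foot of the radical line on ER is 7.191 from E and the perpendicular offset is √(25.4² − 7.191²) = 24.36. Taking the left-of-ER solution: A = (22.35, 38.51).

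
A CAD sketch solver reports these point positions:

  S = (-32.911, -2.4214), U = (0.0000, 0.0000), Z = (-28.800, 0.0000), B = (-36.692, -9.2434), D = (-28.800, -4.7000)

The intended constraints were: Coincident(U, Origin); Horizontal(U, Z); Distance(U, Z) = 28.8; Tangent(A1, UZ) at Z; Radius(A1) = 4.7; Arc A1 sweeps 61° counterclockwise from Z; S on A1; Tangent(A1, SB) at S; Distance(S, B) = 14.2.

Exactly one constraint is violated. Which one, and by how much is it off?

Distance(S, B) = 14.2 — off by 6.40.

U = (0.00, 0.00) ✓; U.y = 0.00, Z.y = 0.00 ✓; |UZ| = 28.80 ✓; ∠(DZ, ZU) = 90.00° ✓; |DZ| = 4.700 ✓; bearing(D→S) − bearing(D→Z) = 61.00° ✓; |DS| = 4.700 ✓; ∠(DS, SB) = 90.00° ✓; |SB| = 7.800 ✗.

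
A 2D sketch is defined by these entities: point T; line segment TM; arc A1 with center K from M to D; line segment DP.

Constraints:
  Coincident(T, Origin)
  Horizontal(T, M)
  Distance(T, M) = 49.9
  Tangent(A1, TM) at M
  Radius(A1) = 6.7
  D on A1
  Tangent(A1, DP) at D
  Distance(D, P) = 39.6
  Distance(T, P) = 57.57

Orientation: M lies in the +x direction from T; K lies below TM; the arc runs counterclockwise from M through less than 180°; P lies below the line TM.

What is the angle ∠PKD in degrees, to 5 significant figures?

80.397°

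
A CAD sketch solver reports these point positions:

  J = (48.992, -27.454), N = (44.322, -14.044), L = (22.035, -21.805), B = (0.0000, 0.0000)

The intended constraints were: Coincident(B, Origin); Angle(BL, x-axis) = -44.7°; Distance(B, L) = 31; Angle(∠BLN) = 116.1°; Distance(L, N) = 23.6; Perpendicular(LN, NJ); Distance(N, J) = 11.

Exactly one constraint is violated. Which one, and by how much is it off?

Distance(N, J) = 11 — off by 3.20.

B = (0.00, 0.00) ✓; BL at -44.70° ✓; |BL| = 31.00 ✓; ∠BLN = 116.1° ✓; |LN| = 23.60 ✓; ∠(LN, NJ) = 90.00° ✓; |NJ| = 14.20 ✗.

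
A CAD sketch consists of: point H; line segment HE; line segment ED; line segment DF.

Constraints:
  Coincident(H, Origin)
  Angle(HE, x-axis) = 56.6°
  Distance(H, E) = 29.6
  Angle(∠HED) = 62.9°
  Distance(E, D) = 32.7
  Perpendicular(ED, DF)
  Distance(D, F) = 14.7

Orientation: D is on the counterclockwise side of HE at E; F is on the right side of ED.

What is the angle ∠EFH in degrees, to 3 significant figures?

40.7°

H is at the origin; HE runs at 56.6° with length 29.6, so E = 29.6·(cos 56.6°, sin 56.6°) = (16.3, 24.7). ∠HED = 62.9°, so ED runs at 56.6° + (180° − 62.9°) = 174° from the x-axis; with |ED| = 32.7, D = E + 32.7·(cos 174°, sin 174°) = (-16.2, 28.3). The perpendicularity gives DF at right angles to ED; with |DF| = 14.7 on the right of ED, F = D + 14.7·(0.110, 0.994) = (-14.6, 42.9). Then cos ∠EFH = FE·FH / (|FE||FH|), giving 40.7°.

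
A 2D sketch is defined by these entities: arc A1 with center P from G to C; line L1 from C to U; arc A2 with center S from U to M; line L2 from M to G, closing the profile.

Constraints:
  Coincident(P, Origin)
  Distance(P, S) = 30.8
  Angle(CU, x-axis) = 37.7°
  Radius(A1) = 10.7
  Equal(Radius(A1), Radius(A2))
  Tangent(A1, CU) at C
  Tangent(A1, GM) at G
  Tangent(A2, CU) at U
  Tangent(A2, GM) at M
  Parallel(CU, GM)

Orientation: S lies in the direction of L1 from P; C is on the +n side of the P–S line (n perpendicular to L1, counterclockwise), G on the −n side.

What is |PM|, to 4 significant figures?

32.61

Tangency of A1 to both parallel lines with radius 10.7 puts C and G at P ± 10.7·n: C = (-6.543, 8.466), G = (6.543, -8.466). Equal radii place U and M the same way about S: U = S + 10.7·n = (17.83, 27.30), M = S − 10.7·n = (30.91, 10.37). Then |PM| = |M − P| = 32.61.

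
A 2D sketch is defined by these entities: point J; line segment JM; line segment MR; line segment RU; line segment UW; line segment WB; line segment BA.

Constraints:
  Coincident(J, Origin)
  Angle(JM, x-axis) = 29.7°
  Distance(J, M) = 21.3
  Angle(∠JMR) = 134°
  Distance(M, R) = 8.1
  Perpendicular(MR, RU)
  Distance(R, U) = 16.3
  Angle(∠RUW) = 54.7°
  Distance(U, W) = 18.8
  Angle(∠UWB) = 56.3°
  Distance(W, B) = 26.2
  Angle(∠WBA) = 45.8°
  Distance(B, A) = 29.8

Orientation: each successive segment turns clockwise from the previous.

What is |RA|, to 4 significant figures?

23.58

J is at the origin; JM runs at 29.7° with length 21.3, so M = (18.50, 10.55). ∠JMR = 134.0° gives MR at -16.30° from the x-axis; with |MR| = 8.1, R = (26.28, 8.280). MR ⟂ RU, so RU runs at -106.3°; with |RU| = 16.3, U = (21.70, -7.365). ∠RUW = 54.7° gives UW at 128.4° from the x-axis; with |UW| = 18.8, W = (10.02, 7.368). ∠UWB = 56.3° gives WB at 4.700° from the x-axis; with |WB| = 26.2, B = (36.14, 9.515). ∠WBA = 45.8° gives BA at -129.5° from the x-axis; with |BA| = 29.8, A = (17.18, -13.48). Then |RA| = |A − R| = 23.58.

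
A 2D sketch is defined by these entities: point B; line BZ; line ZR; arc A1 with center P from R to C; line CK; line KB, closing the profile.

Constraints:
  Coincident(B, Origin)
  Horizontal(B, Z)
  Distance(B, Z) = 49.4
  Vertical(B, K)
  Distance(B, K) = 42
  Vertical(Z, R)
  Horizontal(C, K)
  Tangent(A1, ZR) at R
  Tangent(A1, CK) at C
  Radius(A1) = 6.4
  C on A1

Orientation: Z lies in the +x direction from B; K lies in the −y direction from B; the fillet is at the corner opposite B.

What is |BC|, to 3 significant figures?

60.1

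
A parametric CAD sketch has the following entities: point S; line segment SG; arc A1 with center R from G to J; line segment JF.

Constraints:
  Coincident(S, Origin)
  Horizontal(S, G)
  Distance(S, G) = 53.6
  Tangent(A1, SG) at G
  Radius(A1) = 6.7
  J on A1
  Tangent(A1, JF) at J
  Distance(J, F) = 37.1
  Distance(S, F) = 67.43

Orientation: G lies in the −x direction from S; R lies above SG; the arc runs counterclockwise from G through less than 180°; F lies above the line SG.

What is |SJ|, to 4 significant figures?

47.52

S is at the origin; S and G share the same y with |SG| = 53.6 and G on the −x side, so G = (-53.60, 0.000). Since A1 is tangent to SG there, RG ⟂ SG, so R = G + (0, 6.7) = (-53.60, 6.700). Since RJ ⟂ JF (tangency), |RF| = √(6.7² + 37.1²) = 37.70 regardless of where J sits on A1. So F lies on both circle(S, 67.43) and circle(R, 37.70); the above-SG intersection is F = (-50.84, 44.30). J is the foot of the tangent from F: J = (-46.94, 7.404).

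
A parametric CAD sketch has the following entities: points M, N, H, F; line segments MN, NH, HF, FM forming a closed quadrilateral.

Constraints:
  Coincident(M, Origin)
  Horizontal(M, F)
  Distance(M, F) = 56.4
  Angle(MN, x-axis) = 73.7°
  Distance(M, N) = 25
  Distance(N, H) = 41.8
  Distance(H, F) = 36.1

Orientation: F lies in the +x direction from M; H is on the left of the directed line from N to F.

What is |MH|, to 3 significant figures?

58.9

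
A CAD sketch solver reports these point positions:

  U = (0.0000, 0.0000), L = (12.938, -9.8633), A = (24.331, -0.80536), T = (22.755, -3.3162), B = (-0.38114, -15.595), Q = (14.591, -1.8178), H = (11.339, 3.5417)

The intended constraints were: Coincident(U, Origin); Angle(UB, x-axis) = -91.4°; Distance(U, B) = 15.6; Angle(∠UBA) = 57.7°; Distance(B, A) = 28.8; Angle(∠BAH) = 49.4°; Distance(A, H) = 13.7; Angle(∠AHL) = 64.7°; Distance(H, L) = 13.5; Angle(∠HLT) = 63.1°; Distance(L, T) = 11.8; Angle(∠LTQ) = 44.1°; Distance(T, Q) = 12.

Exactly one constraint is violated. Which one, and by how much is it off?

Distance(T, Q) = 12 — off by 3.70.

U = (0.00, 0.00) ✓; UB at -91.40° ✓; |UB| = 15.60 ✓; ∠UBA = 57.70° ✓; |BA| = 28.80 ✓; ∠BAH = 49.40° ✓; |AH| = 13.70 ✓; ∠AHL = 64.70° ✓; |HL| = 13.50 ✓; ∠HLT = 63.10° ✓; |LT| = 11.80 ✓; ∠LTQ = 44.10° ✓; |TQ| = 8.300 ✗.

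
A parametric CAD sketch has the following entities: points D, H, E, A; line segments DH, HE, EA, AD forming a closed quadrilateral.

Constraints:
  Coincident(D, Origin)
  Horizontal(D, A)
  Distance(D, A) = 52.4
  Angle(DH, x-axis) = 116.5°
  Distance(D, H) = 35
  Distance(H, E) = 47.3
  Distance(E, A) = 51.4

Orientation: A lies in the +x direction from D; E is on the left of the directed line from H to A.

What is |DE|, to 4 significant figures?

54.53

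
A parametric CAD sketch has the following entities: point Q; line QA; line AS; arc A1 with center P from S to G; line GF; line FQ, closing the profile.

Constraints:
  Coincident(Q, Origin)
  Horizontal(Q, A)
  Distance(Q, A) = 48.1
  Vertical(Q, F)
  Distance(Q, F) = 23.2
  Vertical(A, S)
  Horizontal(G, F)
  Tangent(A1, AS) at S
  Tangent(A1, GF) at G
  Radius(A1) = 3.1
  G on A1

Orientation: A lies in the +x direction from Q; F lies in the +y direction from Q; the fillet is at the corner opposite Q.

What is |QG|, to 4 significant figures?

50.63

The virtual corner opposite Q is at (48.10, 23.20). The tangent condition forces PS to be normal to AS and tangency of A1 to GF means the radius PG is perpendicular to GF, with radius 3.1, so the center P sits 3.1 in from both sides at P = (45.00, 20.10). That places the tangent points at S = (48.10, 20.10) on AS and G = (45.00, 23.20) on GF. Then |QG| = |G − Q| = 50.63.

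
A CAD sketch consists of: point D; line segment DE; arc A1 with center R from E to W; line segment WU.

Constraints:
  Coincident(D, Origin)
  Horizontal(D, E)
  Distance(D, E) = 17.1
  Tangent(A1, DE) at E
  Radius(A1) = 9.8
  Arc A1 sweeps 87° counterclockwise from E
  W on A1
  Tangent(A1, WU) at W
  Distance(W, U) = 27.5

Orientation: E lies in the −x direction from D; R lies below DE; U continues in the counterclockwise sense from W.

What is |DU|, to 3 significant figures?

46.4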